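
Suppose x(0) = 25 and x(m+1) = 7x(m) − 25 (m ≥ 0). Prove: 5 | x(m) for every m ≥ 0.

Base case: x(0) = 25 = 5·5, so 5 | x(0).
Assume 5 | x(k), so x(k) = 5t for some integer t.
Then x(k+1) = 7x(k) − 25 = 7·(5t) − 25 = 5(7t − 5), so 5 | x(k+1).
Hence 5 | x(m) for every m ≥ 0, by induction.

5 | x(m)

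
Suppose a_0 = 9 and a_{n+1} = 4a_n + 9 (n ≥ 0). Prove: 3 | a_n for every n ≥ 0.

Base case: a_0 = 9 = 3·3, so 3 | a_0.
Assume 3 | a_m, so a_m = 3t for some integer t.
Then a_{m+1} = 4a_m + 9 = 4·(3t) + 9 = 3(4t + 3), so 3 | a_{m+1}.
This completes the inductive step, so 3 | a_n for all n ≥ 0.

3 | a_n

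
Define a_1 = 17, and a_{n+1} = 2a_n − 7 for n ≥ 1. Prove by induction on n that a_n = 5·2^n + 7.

Base case: a_1 = 17, and 5·2^1 + 7 = 10 + 7 = 17.
Assume a_k = 5·2^k + 7 for some k ≥ 1.
Then a_{k+1} = 2a_k − 7 = 2·(5·2^k + 7) − 7 = 10·2^k + 14 − 7 = 5·2^{k+1} + 7.
By induction, a_n = 5·2^n + 7 for all n ≥ 1.

a_n = 5·2^n + 7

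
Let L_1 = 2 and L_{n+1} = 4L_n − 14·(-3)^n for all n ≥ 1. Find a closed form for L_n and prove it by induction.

Claim: L_n = 2·4^n + 2·(-3)^n.

Base case: L_1 = 2, and 2·4^1 + 2·(-3)^1 = 8 − 6 = 2.
Assume L_j = 2·4^j + 2·(-3)^j for some j ≥ 1.
Then L_{j+1} = 4L_j − 14·(-3)^j = 4·(2·4^j + 2·(-3)^j) − 14·(-3)^j = 2·4^{j+1} + 8·(-3)^j − 14·(-3)^j = 2·4^{j+1} − 6·(-3)^j = 2·4^{j+1} + 2·(-3)^{j+1}.
Hence L_n = 2·4^n + 2·(-3)^n for every n ≥ 1, by induction.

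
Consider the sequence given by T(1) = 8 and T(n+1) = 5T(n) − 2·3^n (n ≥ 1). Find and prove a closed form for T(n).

Claim: T(n) = 5^n + 3^n.

Base case: T(1) = 8, and 5^1 + 3^1 = 5 + 3 = 8.
Assume T(r) = 5^r + 3^r for some r ≥ 1.
Then T(r+1) = 5T(r) − 2·3^r = 5·(5^r + 3^r) − 2·3^r = 5^{r+1} + 5·3^r − 2·3^r = 5^{r+1} + 3·3^r = 5^{r+1} + 3^{r+1}.
Hence T(n) = 5^n + 3^n for every n ≥ 1, by induction.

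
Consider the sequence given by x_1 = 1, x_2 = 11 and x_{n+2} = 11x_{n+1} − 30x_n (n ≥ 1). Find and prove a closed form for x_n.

Claim: x_n = 6^n − 5^n.

Base cases: x_1 = 1 and 6^1 − 5^1 = 1; x_2 = 11 and 6^2 − 5^2 = 11.
Assume x_j = 6^j − 5^j for all 1 ≤ j ≤ r, where r ≥ 2.
Then x_{r+1} = 11x_r − 30x_{r−1} = 11·(6^r − 5^r) − 30·(6^{r−1} − 5^{r−1}) = (11·6 − 30)6^{r−1} − (11·5 − 30)5^{r−1} = 36·6^{r−1} − 25·5^{r−1} = 6^{r+1} − 5^{r+1}.
This completes the inductive step, so x_n = 6^n − 5^n for all n ≥ 1.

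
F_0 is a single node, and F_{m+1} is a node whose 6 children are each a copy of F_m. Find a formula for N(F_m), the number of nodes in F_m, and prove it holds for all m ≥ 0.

Claim: N(F_m) = (6^{m+1} − 1)/5.

Base case: N(F_0) = 1, and (6^{0+1} − 1)/5 = 1.
Assume N(F_j) = (6^{j+1} − 1)/5.
Then N(F_{j+1}) = 1 + 6N(F_j) = 1 + 6·(6^{j+1} − 1)/5 = 1 + (6^{j+2} − 6)/5 = (5 + 6^{j+2} − 6)/5 = (6^{j+2} − 1)/5.
By induction, N(F_m) = (6^{m+1} − 1)/5 for all m ≥ 0.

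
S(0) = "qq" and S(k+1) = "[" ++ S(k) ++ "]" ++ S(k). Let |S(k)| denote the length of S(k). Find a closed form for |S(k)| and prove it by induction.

Claim: |S(k)| = 2^{k+2} − 2.

Base case: |S(0)| = 2, and 2^{0+2} − 2 = 2.
Assume |S(j)| = 2^{j+2} − 2.
Then |S(j+1)| = 1 + |S(j)| + 1 + |S(j)| = 2|S(j)| + 2 = 2(2^{j+2} − 2) + 2 = 2^{j+3} − 4 + 2 = 2^{j+3} − 2.
So the formula holds for j+1, and by induction |S(k)| = 2^{k+2} − 2 for all k ≥ 0.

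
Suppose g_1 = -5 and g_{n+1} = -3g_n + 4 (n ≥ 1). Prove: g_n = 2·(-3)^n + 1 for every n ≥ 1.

Base case: g_1 = -5, and 2·(-3)^1 + 1 = -6 + 1 = -5.
Assume g_j = 2·(-3)^j + 1 for some j ≥ 1.
Then g_{j+1} = -3g_j + 4 = -3·(2·(-3)^j + 1) + 4 = -6·(-3)^j − 3 + 4 = 2·(-3)^{j+1} + 1.
Hence g_n = 2·(-3)^n + 1 for every n ≥ 1, by induction.

g_n = 2·(-3)^n + 1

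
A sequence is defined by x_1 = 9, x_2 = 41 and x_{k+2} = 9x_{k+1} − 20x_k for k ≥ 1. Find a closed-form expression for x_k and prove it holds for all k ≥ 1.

Claim: x_k = 5^k + 4^k.

Base cases: x_1 = 9 and 5^1 + 4^1 = 9; x_2 = 41 and 5^2 + 4^2 = 41.
Assume x_j = 5^j + 4^j for all 1 ≤ j ≤ r, where r ≥ 2.
Then x_{r+1} = 9x_r − 20x_{r−1} = 9·(5^r + 4^r) − 20·(5^{r−1} + 4^{r−1}) = (9·5 − 20)5^{r−1} + (9·4 − 20)4^{r−1} = 25·5^{r−1} + 16·4^{r−1} = 5^{r+1} + 4^{r+1}.
So the formula holds for r+1, and by strong induction x_k = 5^k + 4^k for all k ≥ 1.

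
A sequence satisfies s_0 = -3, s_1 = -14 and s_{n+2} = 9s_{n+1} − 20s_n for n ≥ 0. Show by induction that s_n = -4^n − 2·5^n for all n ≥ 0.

Base cases: s_0 = -3 and -4^0 − 2·5^0 = -3; s_1 = -14 and -4^1 − 2·5^1 = -14.
Assume s_j = -4^j − 2·5^j for all 0 ≤ j ≤ r, where r ≥ 1.
Then s_{r+1} = 9s_r − 20s_{r−1} = 9·(-4^r − 2·5^r) − 20·(-4^{r−1} − 2·5^{r−1}) = -(9·4 − 20)4^{r−1} − 2·(9·5 − 20)5^{r−1} = -16·4^{r−1} − 50·5^{r−1} = -4^{r+1} − 2·5^{r+1}.
Hence s_n = -4^n − 2·5^n for every n ≥ 0, by strong induction.

s_n = -4^n − 2·5^n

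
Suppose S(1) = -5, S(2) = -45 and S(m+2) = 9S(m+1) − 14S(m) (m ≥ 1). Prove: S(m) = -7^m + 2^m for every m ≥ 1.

Base cases: S(1) = -5 and -7^1 + 2^1 = -5; S(2) = -45 and -7^2 + 2^2 = -45.
Assume S(j) = -7^j + 2^j for all 1 ≤ j ≤ r, where r ≥ 2.
Then S(r+1) = 9S(r) − 14S(r−1) = 9·(-7^r + 2^r) − 14·(-7^{r−1} + 2^{r−1}) = -(9·7 − 14)7^{r−1} + (9·2 − 14)2^{r−1} = -49·7^{r−1} + 4·2^{r−1} = -7^{r+1} + 2^{r+1}.
This completes the inductive step, so S(m) = -7^m + 2^m for all m ≥ 1.

S(m) = -7^m + 2^m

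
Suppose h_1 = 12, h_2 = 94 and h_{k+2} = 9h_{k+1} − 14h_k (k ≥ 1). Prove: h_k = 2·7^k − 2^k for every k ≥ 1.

Base cases: h_1 = 12 and 2·7^1 − 2^1 = 12; h_2 = 94 and 2·7^2 − 2^2 = 94.
Assume h_j = 2·7^j − 2^j for all 1 ≤ j ≤ m, where m ≥ 2.
Then h_{m+1} = 9h_m − 14h_{m−1} = 9·(2·7^m − 2^m) − 14·(2·7^{m−1} − 2^{m−1}) = 2·(9·7 − 14)7^{m−1} − (9·2 − 14)2^{m−1} = 98·7^{m−1} − 4·2^{m−1} = 2·7^{m+1} − 2^{m+1}.
By strong induction, h_k = 2·7^k − 2^k for all k ≥ 1.

h_k = 2·7^k − 2^k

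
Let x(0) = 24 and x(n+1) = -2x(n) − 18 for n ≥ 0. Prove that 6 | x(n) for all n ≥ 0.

Base case: x(0) = 24 = 6·4, so 6 | x(0).
Assume 6 | x(m), so x(m) = 6t for some integer t.
Then x(m+1) = -2x(m) − 18 = -2·(6t) − 18 = 6(-2t − 3), so 6 | x(m+1).
So the property holds for m+1, and by induction 6 | x(n) for all n ≥ 0.

6 | x(n)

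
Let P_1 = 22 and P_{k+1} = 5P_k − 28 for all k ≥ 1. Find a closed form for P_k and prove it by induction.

Claim: P_k = 3·5^k + 7.

Base case: P_1 = 22, and 3·5^1 + 7 = 15 + 7 = 22.
Assume P_j = 3·5^j + 7 for some j ≥ 1.
Then P_{j+1} = 5P_j − 28 = 5·(3·5^j + 7) − 28 = 15·5^j + 35 − 28 = 3·5^{j+1} + 7.
By induction, P_k = 3·5^k + 7 for all k ≥ 1.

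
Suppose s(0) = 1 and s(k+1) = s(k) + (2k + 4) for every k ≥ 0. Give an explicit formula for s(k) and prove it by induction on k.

Claim: s(k) = k^2 + 3k + 1.

Base case: s(0) = 1, and 0^2 + 3·0 + 1 = 1.
Assume s(m) = m^2 + 3m + 1.
Then s(m+1) = s(m) + (2m + 4) = (m^2 + 3m + 1) + (2m + 4) = m^2 + 5m + 5,
and (m+1)^2 + 3·(m+1) + 1 = m^2 + 5m + 5.
This completes the inductive step, so s(k) = k^2 + 3k + 1 for all k ≥ 0.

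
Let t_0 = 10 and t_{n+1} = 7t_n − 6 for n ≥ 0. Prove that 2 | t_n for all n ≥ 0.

Base case: t_0 = 10 = 2·5, so 2 | t_0.
Assume 2 | t_k, so t_k = 2s for some integer s.
Then t_{k+1} = 7t_k − 6 = 7·(2s) − 6 = 2(7s − 3), so 2 | t_{k+1}.
This completes the inductive step, so 2 | t_n for all n ≥ 0.

2 | t_n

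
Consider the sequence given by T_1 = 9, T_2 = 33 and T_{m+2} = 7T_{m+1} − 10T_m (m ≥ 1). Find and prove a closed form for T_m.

Claim: T_m = 5^m + 2·2^m.

Base cases: T_1 = 9 and 5^1 + 2·2^1 = 9; T_2 = 33 and 5^2 + 2·2^2 = 33.
Assume T_j = 5^j + 2·2^j for all 1 ≤ j ≤ r, where r ≥ 2.
Then T_{r+1} = 7T_r − 10T_{r−1} = 7·(5^r + 2·2^r) − 10·(5^{r−1} + 2·2^{r−1}) = (7·5 − 10)5^{r−1} + 2·(7·2 − 10)2^{r−1} = 25·5^{r−1} + 8·2^{r−1} = 5^{r+1} + 2·2^{r+1}.
So the formula holds for r+1, and by strong induction T_m = 5^m + 2·2^m for all m ≥ 1.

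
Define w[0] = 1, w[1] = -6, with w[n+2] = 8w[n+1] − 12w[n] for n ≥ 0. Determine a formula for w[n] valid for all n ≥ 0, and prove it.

Claim: w[n] = 3·2^n − 2·6^n.

Base cases: w[0] = 1 and 3·2^0 − 2·6^0 = 1; w[1] = -6 and 3·2^1 − 2·6^1 = -6.
Assume w[j] = 3·2^j − 2·6^j for all 0 ≤ j ≤ r, where r ≥ 1.
Then w[r+1] = 8w[r] − 12w[r−1] = 8·(3·2^r − 2·6^r) − 12·(3·2^{r−1} − 2·6^{r−1}) = 3·(8·2 − 12)2^{r−1} − 2·(8·6 − 12)6^{r−1} = 12·2^{r−1} − 72·6^{r−1} = 3·2^{r+1} − 2·6^{r+1}.
So the formula holds for r+1, and by strong induction w[n] = 3·2^n − 2·6^n for all n ≥ 0.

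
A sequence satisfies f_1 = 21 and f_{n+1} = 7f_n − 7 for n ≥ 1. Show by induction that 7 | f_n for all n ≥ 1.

Base case: f_1 = 21 = 7·3, so 7 | f_1.
Assume 7 | f_r, so f_r = 7t for some integer t.
Then f_{r+1} = 7f_r − 7 = 7·(7t) − 7 = 7(7t − 1), so 7 | f_{r+1}.
This completes the inductive step, so 7 | f_n for all n ≥ 1.

7 | f_n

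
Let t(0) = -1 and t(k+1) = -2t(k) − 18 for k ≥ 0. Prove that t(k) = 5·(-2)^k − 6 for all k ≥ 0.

Base case: t(0) = -1, and 5·(-2)^0 − 6 = 5 − 6 = -1.
Assume t(m) = 5·(-2)^m − 6 for some m ≥ 0.
Then t(m+1) = -2t(m) − 18 = -2·(5·(-2)^m − 6) − 18 = -10·(-2)^m + 12 − 18 = 5·(-2)^{m+1} − 6.
This completes the inductive step, so t(k) = 5·(-2)^k − 6 for all k ≥ 0.

t(k) = 5·(-2)^k − 6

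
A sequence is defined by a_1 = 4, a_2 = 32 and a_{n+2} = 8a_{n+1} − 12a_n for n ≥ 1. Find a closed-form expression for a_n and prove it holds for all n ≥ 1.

Claim: a_n = 6^n − 2^n.

Base cases: a_1 = 4 and 6^1 − 2^1 = 4; a_2 = 32 and 6^2 − 2^2 = 32.
Assume a_j = 6^j − 2^j for all 1 ≤ j ≤ m, where m ≥ 2.
Then a_{m+1} = 8a_m − 12a_{m−1} = 8·(6^m − 2^m) − 12·(6^{m−1} − 2^{m−1}) = (8·6 − 12)6^{m−1} − (8·2 − 12)2^{m−1} = 36·6^{m−1} − 4·2^{m−1} = 6^{m+1} − 2^{m+1}.
So the formula holds for m+1, and by strong induction a_n = 6^n − 2^n for all n ≥ 1.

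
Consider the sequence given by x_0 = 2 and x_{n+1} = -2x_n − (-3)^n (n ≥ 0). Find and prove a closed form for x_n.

Claim: x_n = (-2)^n + (-3)^n.

Base case: x_0 = 2, and (-2)^0 + (-3)^0 = 1 + 1 = 2.
Assume x_m = (-2)^m + (-3)^m for some m ≥ 0.
Then x_{m+1} = -2x_m − (-3)^m = -2·((-2)^m + (-3)^m) − (-3)^m = (-2)^{m+1} − 2·(-3)^m − (-3)^m = (-2)^{m+1} − 3·(-3)^m = (-2)^{m+1} + (-3)^{m+1}.
This completes the inductive step, so x_n = (-2)^n + (-3)^n for all n ≥ 0.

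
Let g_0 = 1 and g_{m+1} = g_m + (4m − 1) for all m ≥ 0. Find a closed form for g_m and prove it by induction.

Claim: g_m = 2m^2 − 3m + 1.

Base case: g_0 = 1, and 2·0^2 − 3·0 + 1 = 1.
Assume g_r = 2r^2 − 3r + 1.
Then g_{r+1} = g_r + (4r − 1) = (2r^2 − 3r + 1) + (4r − 1) = 2r^2 + r,
and 2·(r+1)^2 − 3·(r+1) + 1 = 2r^2 + r.
By induction, g_m = 2m^2 − 3m + 1 for all m ≥ 0.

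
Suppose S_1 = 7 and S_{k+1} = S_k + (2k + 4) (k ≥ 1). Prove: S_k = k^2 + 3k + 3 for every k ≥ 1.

Base case: S_1 = 7, and 1^2 + 3·1 + 3 = 7.
Assume S_r = r^2 + 3r + 3.
Then S_{r+1} = S_r + (2r + 4) = (r^2 + 3r + 3) + (2r + 4) = r^2 + 5r + 7,
and (r+1)^2 + 3·(r+1) + 3 = r^2 + 5r + 7.
By induction, S_k = k^2 + 3k + 3 for all k ≥ 1.

S_k = k^2 + 3k + 3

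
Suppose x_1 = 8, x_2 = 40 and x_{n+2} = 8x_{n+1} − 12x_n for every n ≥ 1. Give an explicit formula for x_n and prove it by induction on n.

Claim: x_n = 2^n + 6^n.

Base cases: x_1 = 8 and 2^1 + 6^1 = 8; x_2 = 40 and 2^2 + 6^2 = 40.
Assume x_j = 2^j + 6^j for all 1 ≤ j ≤ k, where k ≥ 2.
Then x_{k+1} = 8x_k − 12x_{k−1} = 8·(2^k + 6^k) − 12·(2^{k−1} + 6^{k−1}) = (8·2 − 12)2^{k−1} + (8·6 − 12)6^{k−1} = 4·2^{k−1} + 36·6^{k−1} = 2^{k+1} + 6^{k+1}.
So the formula holds for k+1, and by strong induction x_n = 2^n + 6^n for all n ≥ 1.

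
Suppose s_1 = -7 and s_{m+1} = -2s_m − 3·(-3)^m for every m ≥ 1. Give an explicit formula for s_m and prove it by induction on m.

Claim: s_m = -(-2)^m + 3·(-3)^m.

Base case: s_1 = -7, and -(-2)^1 + 3·(-3)^1 = 2 − 9 = -7.
Assume s_r = -(-2)^r + 3·(-3)^r for some r ≥ 1.
Then s_{r+1} = -2s_r − 3·(-3)^r = -2·(-(-2)^r + 3·(-3)^r) − 3·(-3)^r = -(-2)^{r+1} − 6·(-3)^r − 3·(-3)^r = -(-2)^{r+1} − 9·(-3)^r = -(-2)^{r+1} + 3·(-3)^{r+1}.
By induction, s_m = -(-2)^m + 3·(-3)^m for all m ≥ 1.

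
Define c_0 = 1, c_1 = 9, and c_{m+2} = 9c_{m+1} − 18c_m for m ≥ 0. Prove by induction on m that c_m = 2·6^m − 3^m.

Base cases: c_0 = 1 and 2·6^0 − 3^0 = 1; c_1 = 9 and 2·6^1 − 3^1 = 9.
Assume c_i = 2·6^i − 3^i for all 0 ≤ i ≤ j, where j ≥ 1.
Then c_{j+1} = 9c_j − 18c_{j−1} = 9·(2·6^j − 3^j) − 18·(2·6^{j−1} − 3^{j−1}) = 2·(9·6 − 18)6^{j−1} − (9·3 − 18)3^{j−1} = 72·6^{j−1} − 9·3^{j−1} = 2·6^{j+1} − 3^{j+1}.
This completes the inductive step, so c_m = 2·6^m − 3^m for all m ≥ 0.

c_m = 2·6^m − 3^m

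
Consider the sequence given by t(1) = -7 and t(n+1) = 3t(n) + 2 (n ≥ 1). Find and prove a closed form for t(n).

Claim: t(n) = -2·3^n − 1.

Base case: t(1) = -7, and -2·3^1 − 1 = -6 − 1 = -7.
Assume t(k) = -2·3^k − 1 for some k ≥ 1.
Then t(k+1) = 3t(k) + 2 = 3·(-2·3^k − 1) + 2 = -6·3^k − 3 + 2 = -2·3^{k+1} − 1.
Hence t(n) = -2·3^n − 1 for every n ≥ 1, by induction.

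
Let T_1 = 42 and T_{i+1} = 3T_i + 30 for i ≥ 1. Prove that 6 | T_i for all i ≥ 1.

Base case: T_1 = 42 = 6·7, so 6 | T_1.
Assume 6 | T_j, so T_j = 6t for some integer t.
Then T_{j+1} = 3T_j + 30 = 3·(6t) + 30 = 6(3t + 5), so 6 | T_{j+1}.
So the property holds for j+1, and by induction 6 | T_i for all i ≥ 1.

6 | T_i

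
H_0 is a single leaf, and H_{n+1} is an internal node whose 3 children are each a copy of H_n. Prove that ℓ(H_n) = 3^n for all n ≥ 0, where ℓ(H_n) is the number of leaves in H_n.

Base case: ℓ(H_0) = 1, and 3^0 = 1.
Assume ℓ(H_j) = 3^j.
Then ℓ(H_{j+1}) = 3·ℓ(H_j) = 3·3^j = 3^{j+1}.
So the formula holds for j+1, and by induction ℓ(H_n) = 3^n for all n ≥ 0.

ℓ(H_n) = 3^n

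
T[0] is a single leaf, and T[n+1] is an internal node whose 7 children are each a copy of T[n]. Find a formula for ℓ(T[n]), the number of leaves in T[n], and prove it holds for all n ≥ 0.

Claim: ℓ(T[n]) = 7^n.

Base case: ℓ(T[0]) = 1, and 7^0 = 1.
Assume ℓ(T[r]) = 7^r.
Then ℓ(T[r+1]) = 7·ℓ(T[r]) = 7·7^r = 7^{r+1}.
Hence ℓ(T[n]) = 7^n for every n ≥ 0, by induction.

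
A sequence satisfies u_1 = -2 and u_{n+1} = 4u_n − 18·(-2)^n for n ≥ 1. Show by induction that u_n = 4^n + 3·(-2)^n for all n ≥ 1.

Base case: u_1 = -2, and 4^1 + 3·(-2)^1 = 4 − 6 = -2.
Assume u_k = 4^k + 3·(-2)^k for some k ≥ 1.
Then u_{k+1} = 4u_k − 18·(-2)^k = 4·(4^k + 3·(-2)^k) − 18·(-2)^k = 4^{k+1} + 12·(-2)^k − 18·(-2)^k = 4^{k+1} − 6·(-2)^k = 4^{k+1} + 3·(-2)^{k+1}.
By induction, u_n = 4^n + 3·(-2)^n for all n ≥ 1.

u_n = 4^n + 3·(-2)^n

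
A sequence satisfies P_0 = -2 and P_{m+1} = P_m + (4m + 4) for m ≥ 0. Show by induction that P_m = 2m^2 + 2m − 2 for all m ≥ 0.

Base case: P_0 = -2, and 2·0^2 + 2·0 − 2 = -2.
Assume P_k = 2k^2 + 2k − 2.
Then P_{k+1} = P_k + (4k + 4) = (2k^2 + 2k − 2) + (4k + 4) = 2k^2 + 6k + 2,
and 2·(k+1)^2 + 2·(k+1) − 2 = 2k^2 + 6k + 2.
This completes the inductive step, so P_m = 2m^2 + 2m − 2 for all m ≥ 0.

P_m = 2m^2 + 2m − 2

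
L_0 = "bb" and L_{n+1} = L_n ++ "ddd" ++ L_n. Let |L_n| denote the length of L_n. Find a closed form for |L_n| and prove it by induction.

Claim: |L_n| = 5·2^n − 3.

Base case: |L_0| = 2, and 5·2^0 − 3 = 2.
Assume |L_r| = 5·2^r − 3.
Then |L_{r+1}| = |L_r| + 3 + |L_r| = 2|L_r| + 3 = 2(5·2^r − 3) + 3 = 5·2^{r+1} − 6 + 3 = 5·2^{r+1} − 3.
Hence |L_n| = 5·2^n − 3 for every n ≥ 0, by induction.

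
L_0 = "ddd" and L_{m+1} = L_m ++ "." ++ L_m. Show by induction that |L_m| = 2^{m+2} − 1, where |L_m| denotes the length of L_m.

Base case: |L_0| = 3, and 2^{0+2} − 1 = 3.
Assume |L_j| = 2^{j+2} − 1.
Then |L_{j+1}| = |L_j| + 1 + |L_j| = 2|L_j| + 1 = 2(2^{j+2} − 1) + 1 = 2^{j+3} − 2 + 1 = 2^{j+3} − 1.
By induction, |L_m| = 2^{m+2} − 1 for all m ≥ 0.

|L_m| = 2^{m+2} − 1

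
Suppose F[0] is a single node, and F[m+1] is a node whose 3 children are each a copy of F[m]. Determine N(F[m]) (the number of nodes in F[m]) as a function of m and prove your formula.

Claim: N(F[m]) = (3^{m+1} − 1)/2.

Base case: N(F[0]) = 1, and (3^{0+1} − 1)/2 = 1.
Assume N(F[j]) = (3^{j+1} − 1)/2.
Then N(F[j+1]) = 1 + 3N(F[j]) = 1 + 3·(3^{j+1} − 1)/2 = 1 + (3^{j+2} − 3)/2 = (2 + 3^{j+2} − 3)/2 = (3^{j+2} − 1)/2.
So the formula holds for j+1, and by induction N(F[m]) = (3^{m+1} − 1)/2 for all m ≥ 0.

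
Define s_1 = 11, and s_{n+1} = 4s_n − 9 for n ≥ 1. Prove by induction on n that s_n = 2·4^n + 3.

Base case: s_1 = 11, and 2·4^1 + 3 = 8 + 3 = 11.
Assume s_m = 2·4^m + 3 for some m ≥ 1.
Then s_{m+1} = 4s_m − 9 = 4·(2·4^m + 3) − 9 = 8·4^m + 12 − 9 = 2·4^{m+1} + 3.
Hence s_n = 2·4^n + 3 for every n ≥ 1, by induction.

s_n = 2·4^n + 3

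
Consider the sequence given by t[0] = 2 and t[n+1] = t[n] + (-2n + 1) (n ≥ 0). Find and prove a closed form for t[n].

Claim: t[n] = -n^2 + 2n + 2.

Base case: t[0] = 2, and -0^2 + 2·0 + 2 = 2.
Assume t[m] = -m^2 + 2m + 2.
Then t[m+1] = t[m] + (-2m + 1) = (-m^2 + 2m + 2) + (-2m + 1) = -m^2 + 3,
and -(m+1)^2 + 2·(m+1) + 2 = -m^2 + 3.
By induction, t[n] = -n^2 + 2n + 2 for all n ≥ 0.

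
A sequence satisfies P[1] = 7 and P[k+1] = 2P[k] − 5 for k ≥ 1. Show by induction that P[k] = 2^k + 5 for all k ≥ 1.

Base case: P[1] = 7, and 2^1 + 5 = 2 + 5 = 7.
Assume P[r] = 2^r + 5 for some r ≥ 1.
Then P[r+1] = 2P[r] − 5 = 2·(2^r + 5) − 5 = 2^{r+1} + 10 − 5 = 2^{r+1} + 5.
By induction, P[k] = 2^k + 5 for all k ≥ 1.

P[k] = 2^k + 5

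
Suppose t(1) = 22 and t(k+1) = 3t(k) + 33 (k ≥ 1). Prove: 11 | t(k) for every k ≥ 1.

Base case: t(1) = 22 = 11·2, so 11 | t(1).
Assume 11 | t(m), so t(m) = 11s for some integer s.
Then t(m+1) = 3t(m) + 33 = 3·(11s) + 33 = 11(3s + 3), so 11 | t(m+1).
Hence 11 | t(k) for every k ≥ 1, by induction.

11 | t(k)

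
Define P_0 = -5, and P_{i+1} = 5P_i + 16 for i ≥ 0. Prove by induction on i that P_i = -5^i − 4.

Base case: P_0 = -5, and -5^0 − 4 = -1 − 4 = -5.
Assume P_r = -5^r − 4 for some r ≥ 0.
Then P_{r+1} = 5P_r + 16 = 5·(-5^r − 4) + 16 = -5^{r+1} − 20 + 16 = -5^{r+1} − 4.
This completes the inductive step, so P_i = -5^i − 4 for all i ≥ 0.

P_i = -5^i − 4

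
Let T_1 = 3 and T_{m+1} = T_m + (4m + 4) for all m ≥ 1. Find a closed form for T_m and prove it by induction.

Claim: T_m = 2m^2 + 2m − 1.

Base case: T_1 = 3, and 2·1^2 + 2·1 − 1 = 3.
Assume T_k = 2k^2 + 2k − 1.
Then T_{k+1} = T_k + (4k + 4) = (2k^2 + 2k − 1) + (4k + 4) = 2k^2 + 6k + 3,
and 2·(k+1)^2 + 2·(k+1) − 1 = 2k^2 + 6k + 3.
This completes the inductive step, so T_m = 2m^2 + 2m − 1 for all m ≥ 1.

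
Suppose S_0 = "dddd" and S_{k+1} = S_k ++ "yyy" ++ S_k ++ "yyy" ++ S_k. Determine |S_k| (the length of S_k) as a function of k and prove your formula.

Claim: |S_k| = 7·3^k − 3.

Base case: |S_0| = 4, and 7·3^0 − 3 = 4.
Assume |S_j| = 7·3^j − 3.
Then |S_{j+1}| = 3|S_j| + 6 = 3(7·3^j − 3) + 6 = 7·3^{j+1} − 9 + 6 = 7·3^{j+1} − 3.
Hence |S_k| = 7·3^k − 3 for every k ≥ 0, by induction.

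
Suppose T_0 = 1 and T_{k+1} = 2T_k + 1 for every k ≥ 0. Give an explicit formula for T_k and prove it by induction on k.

Claim: T_k = 2^{k+1} − 1.

Base case: T_0 = 1, and 2^{0+1} − 1 = 2 − 1 = 1.
Assume T_m = 2^{m+1} − 1 for some m ≥ 0.
Then T_{m+1} = 2T_m + 1 = 2·(2^{m+1} − 1) + 1 = 2^{m+2} − 2 + 1 = 2^{m+2} − 1.
This completes the inductive step, so T_k = 2^{k+1} − 1 for all k ≥ 0.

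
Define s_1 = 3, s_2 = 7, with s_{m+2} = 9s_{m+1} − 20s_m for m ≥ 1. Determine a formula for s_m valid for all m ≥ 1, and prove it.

Claim: s_m = 2·4^m − 5^m.

Base cases: s_1 = 3 and 2·4^1 − 5^1 = 3; s_2 = 7 and 2·4^2 − 5^2 = 7.
Assume s_j = 2·4^j − 5^j for all 1 ≤ j ≤ k, where k ≥ 2.
Then s_{k+1} = 9s_k − 20s_{k−1} = 9·(2·4^k − 5^k) − 20·(2·4^{k−1} − 5^{k−1}) = 2·(9·4 − 20)4^{k−1} − (9·5 − 20)5^{k−1} = 32·4^{k−1} − 25·5^{k−1} = 2·4^{k+1} − 5^{k+1}.
By strong induction, s_m = 2·4^m − 5^m for all m ≥ 1.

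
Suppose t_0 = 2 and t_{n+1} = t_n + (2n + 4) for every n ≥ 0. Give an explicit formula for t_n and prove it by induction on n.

Claim: t_n = n^2 + 3n + 2.

Base case: t_0 = 2, and 0^2 + 3·0 + 2 = 2.
Assume t_m = m^2 + 3m + 2.
Then t_{m+1} = t_m + (2m + 4) = (m^2 + 3m + 2) + (2m + 4) = m^2 + 5m + 6,
and (m+1)^2 + 3·(m+1) + 2 = m^2 + 5m + 6.
Hence t_n = n^2 + 3n + 2 for every n ≥ 0, by induction.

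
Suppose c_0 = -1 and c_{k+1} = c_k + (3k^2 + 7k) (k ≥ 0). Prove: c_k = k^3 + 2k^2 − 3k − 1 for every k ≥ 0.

Base case: c_0 = -1, and 0^3 + 2·0^2 − 3·0 − 1 = -1.
Assume c_m = m^3 + 2m^2 − 3m − 1.
Then c_{m+1} = c_m + (3m^2 + 7m) = (m^3 + 2m^2 − 3m − 1) + (3m^2 + 7m) = m^3 + 5m^2 + 4m − 1,
and (m+1)^3 + 2·(m+1)^2 − 3·(m+1) − 1 = m^3 + 5m^2 + 4m − 1.
By induction, c_k = k^3 + 2k^2 − 3k − 1 for all k ≥ 0.

c_k = k^3 + 2k^2 − 3k − 1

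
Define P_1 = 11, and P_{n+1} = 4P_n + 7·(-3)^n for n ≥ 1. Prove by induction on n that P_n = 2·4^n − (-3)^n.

Base case: P_1 = 11, and 2·4^1 − (-3)^1 = 8 + 3 = 11.
Assume P_j = 2·4^j − (-3)^j for some j ≥ 1.
Then P_{j+1} = 4P_j + 7·(-3)^j = 4·(2·4^j − (-3)^j) + 7·(-3)^j = 2·4^{j+1} − 4·(-3)^j + 7·(-3)^j = 2·4^{j+1} + 3·(-3)^j = 2·4^{j+1} − (-3)^{j+1}.
By induction, P_n = 2·4^n − (-3)^n for all n ≥ 1.

P_n = 2·4^n − (-3)^n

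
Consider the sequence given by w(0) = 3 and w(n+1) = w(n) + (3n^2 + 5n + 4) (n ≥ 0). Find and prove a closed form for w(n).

Claim: w(n) = n^3 + n^2 + 2n + 3.

Base case: w(0) = 3, and 0^3 + 0^2 + 2·0 + 3 = 3.
Assume w(j) = j^3 + j^2 + 2j + 3.
Then w(j+1) = w(j) + (3j^2 + 5j + 4) = (j^3 + j^2 + 2j + 3) + (3j^2 + 5j + 4) = j^3 + 4j^2 + 7j + 7,
and (j+1)^3 + (j+1)^2 + 2·(j+1) + 3 = j^3 + 4j^2 + 7j + 7.
Hence w(n) = n^3 + n^2 + 2n + 3 for every n ≥ 0, by induction.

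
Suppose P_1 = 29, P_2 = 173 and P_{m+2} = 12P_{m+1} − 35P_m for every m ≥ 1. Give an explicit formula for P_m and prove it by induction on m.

Claim: P_m = 3·5^m + 2·7^m.

Base cases: P_1 = 29 and 3·5^1 + 2·7^1 = 29; P_2 = 173 and 3·5^2 + 2·7^2 = 173.
Assume P_j = 3·5^j + 2·7^j for all 1 ≤ j ≤ k, where k ≥ 2.
Then P_{k+1} = 12P_k − 35P_{k−1} = 12·(3·5^k + 2·7^k) − 35·(3·5^{k−1} + 2·7^{k−1}) = 3·(12·5 − 35)5^{k−1} + 2·(12·7 − 35)7^{k−1} = 75·5^{k−1} + 98·7^{k−1} = 3·5^{k+1} + 2·7^{k+1}.
By strong induction, P_m = 3·5^m + 2·7^m for all m ≥ 1.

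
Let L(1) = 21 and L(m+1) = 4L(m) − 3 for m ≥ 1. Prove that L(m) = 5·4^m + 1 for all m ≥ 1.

Base case: L(1) = 21, and 5·4^1 + 1 = 20 + 1 = 21.
Assume L(k) = 5·4^k + 1 for some k ≥ 1.
Then L(k+1) = 4L(k) − 3 = 4·(5·4^k + 1) − 3 = 20·4^k + 4 − 3 = 5·4^{k+1} + 1.
So the formula holds for k+1, and by induction L(m) = 5·4^m + 1 for all m ≥ 1.

L(m) = 5·4^m + 1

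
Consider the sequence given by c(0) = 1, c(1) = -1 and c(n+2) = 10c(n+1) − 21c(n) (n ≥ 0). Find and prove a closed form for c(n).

Claim: c(n) = 2·3^n − 7^n.

Base cases: c(0) = 1 and 2·3^0 − 7^0 = 1; c(1) = -1 and 2·3^1 − 7^1 = -1.
Assume c(i) = 2·3^i − 7^i for all 0 ≤ i ≤ j, where j ≥ 1.
Then c(j+1) = 10c(j) − 21c(j−1) = 10·(2·3^j − 7^j) − 21·(2·3^{j−1} − 7^{j−1}) = 2·(10·3 − 21)3^{j−1} − (10·7 − 21)7^{j−1} = 18·3^{j−1} − 49·7^{j−1} = 2·3^{j+1} − 7^{j+1}.
So the formula holds for j+1, and by strong induction c(n) = 2·3^n − 7^n for all n ≥ 0.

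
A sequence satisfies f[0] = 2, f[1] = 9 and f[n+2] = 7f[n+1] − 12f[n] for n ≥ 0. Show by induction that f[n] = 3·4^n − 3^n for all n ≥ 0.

Base cases: f[0] = 2 and 3·4^0 − 3^0 = 2; f[1] = 9 and 3·4^1 − 3^1 = 9.
Assume f[j] = 3·4^j − 3^j for all 0 ≤ j ≤ k, where k ≥ 1.
Then f[k+1] = 7f[k] − 12f[k−1] = 7·(3·4^k − 3^k) − 12·(3·4^{k−1} − 3^{k−1}) = 3·(7·4 − 12)4^{k−1} − (7·3 − 12)3^{k−1} = 48·4^{k−1} − 9·3^{k−1} = 3·4^{k+1} − 3^{k+1}.
This completes the inductive step, so f[n] = 3·4^n − 3^n for all n ≥ 0.

f[n] = 3·4^n − 3^n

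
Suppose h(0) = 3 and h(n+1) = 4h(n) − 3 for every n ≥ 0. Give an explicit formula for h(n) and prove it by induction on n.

Claim: h(n) = 2·4^n + 1.

Base case: h(0) = 3, and 2·4^0 + 1 = 2 + 1 = 3.
Assume h(m) = 2·4^m + 1 for some m ≥ 0.
Then h(m+1) = 4h(m) − 3 = 4·(2·4^m + 1) − 3 = 8·4^m + 4 − 3 = 2·4^{m+1} + 1.
This completes the inductive step, so h(n) = 2·4^n + 1 for all n ≥ 0.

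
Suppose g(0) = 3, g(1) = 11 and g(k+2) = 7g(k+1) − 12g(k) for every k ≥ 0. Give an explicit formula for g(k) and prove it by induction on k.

Claim: g(k) = 3^k + 2·4^k.

Base cases: g(0) = 3 and 3^0 + 2·4^0 = 3; g(1) = 11 and 3^1 + 2·4^1 = 11.
Assume g(i) = 3^i + 2·4^i for all 0 ≤ i ≤ j, where j ≥ 1.
Then g(j+1) = 7g(j) − 12g(j−1) = 7·(3^j + 2·4^j) − 12·(3^{j−1} + 2·4^{j−1}) = (7·3 − 12)3^{j−1} + 2·(7·4 − 12)4^{j−1} = 9·3^{j−1} + 32·4^{j−1} = 3^{j+1} + 2·4^{j+1}.
So the formula holds for j+1, and by strong induction g(k) = 3^k + 2·4^k for all k ≥ 0.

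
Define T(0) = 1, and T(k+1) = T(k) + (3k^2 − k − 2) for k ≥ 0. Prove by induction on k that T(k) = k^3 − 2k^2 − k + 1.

Base case: T(0) = 1, and 0^3 − 2·0^2 − 0 + 1 = 1.
Assume T(r) = r^3 − 2r^2 − r + 1.
Then T(r+1) = T(r) + (3r^2 − r − 2) = (r^3 − 2r^2 − r + 1) + (3r^2 − r − 2) = r^3 + r^2 − 2r − 1,
and (r+1)^3 − 2·(r+1)^2 − (r+1) + 1 = r^3 + r^2 − 2r − 1.
Hence T(k) = k^3 − 2k^2 − k + 1 for every k ≥ 0, by induction.

T(k) = k^3 − 2k^2 − k + 1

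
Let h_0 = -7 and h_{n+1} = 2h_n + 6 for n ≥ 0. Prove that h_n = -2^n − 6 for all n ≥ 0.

Base case: h_0 = -7, and -2^0 − 6 = -1 − 6 = -7.
Assume h_k = -2^k − 6 for some k ≥ 0.
Then h_{k+1} = 2h_k + 6 = 2·(-2^k − 6) + 6 = -2^{k+1} − 12 + 6 = -2^{k+1} − 6.
This completes the inductive step, so h_n = -2^n − 6 for all n ≥ 0.

h_n = -2^n − 6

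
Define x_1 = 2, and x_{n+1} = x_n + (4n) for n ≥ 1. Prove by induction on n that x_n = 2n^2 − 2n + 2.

Base case: x_1 = 2, and 2·1^2 − 2·1 + 2 = 2.
Assume x_j = 2j^2 − 2j + 2.
Then x_{j+1} = x_j + (4j) = (2j^2 − 2j + 2) + (4j) = 2j^2 + 2j + 2,
and 2·(j+1)^2 − 2·(j+1) + 2 = 2j^2 + 2j + 2.
By induction, x_n = 2n^2 − 2n + 2 for all n ≥ 1.

x_n = 2n^2 − 2n + 2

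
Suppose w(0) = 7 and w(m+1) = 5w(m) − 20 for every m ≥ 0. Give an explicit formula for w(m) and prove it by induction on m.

Claim: w(m) = 2·5^m + 5.

Base case: w(0) = 7, and 2·5^0 + 5 = 2 + 5 = 7.
Assume w(j) = 2·5^j + 5 for some j ≥ 0.
Then w(j+1) = 5w(j) − 20 = 5·(2·5^j + 5) − 20 = 10·5^j + 25 − 20 = 2·5^{j+1} + 5.
Hence w(m) = 2·5^m + 5 for every m ≥ 0, by induction.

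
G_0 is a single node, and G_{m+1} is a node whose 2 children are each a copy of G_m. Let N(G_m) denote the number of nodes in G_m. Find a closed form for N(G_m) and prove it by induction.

Claim: N(G_m) = 2^{m+1} − 1.

Base case: N(G_0) = 1, and 2^{0+1} − 1 = 1.
Assume N(G_j) = 2^{j+1} − 1.
Then N(G_{j+1}) = 1 + 2N(G_j) = 1 + 2(2^{j+1} − 1) = 2^{j+2} − 2 + 1 = 2^{j+2} − 1.
This completes the inductive step, so N(G_m) = 2^{m+1} − 1 for all m ≥ 0.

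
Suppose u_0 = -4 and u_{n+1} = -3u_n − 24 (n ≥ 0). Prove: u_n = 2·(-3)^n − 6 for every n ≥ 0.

Base case: u_0 = -4, and 2·(-3)^0 − 6 = 2 − 6 = -4.
Assume u_j = 2·(-3)^j − 6 for some j ≥ 0.
Then u_{j+1} = -3u_j − 24 = -3·(2·(-3)^j − 6) − 24 = -6·(-3)^j + 18 − 24 = 2·(-3)^{j+1} − 6.
Hence u_n = 2·(-3)^n − 6 for every n ≥ 0, by induction.

u_n = 2·(-3)^n − 6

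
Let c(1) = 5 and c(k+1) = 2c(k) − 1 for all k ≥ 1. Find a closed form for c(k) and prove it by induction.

Claim: c(k) = 2^{k+1} + 1.

Base case: c(1) = 5, and 2^{1+1} + 1 = 4 + 1 = 5.
Assume c(r) = 2^{r+1} + 1 for some r ≥ 1.
Then c(r+1) = 2c(r) − 1 = 2·(2^{r+1} + 1) − 1 = 2^{r+2} + 2 − 1 = 2^{r+2} + 1.
Hence c(k) = 2^{k+1} + 1 for every k ≥ 1, by induction.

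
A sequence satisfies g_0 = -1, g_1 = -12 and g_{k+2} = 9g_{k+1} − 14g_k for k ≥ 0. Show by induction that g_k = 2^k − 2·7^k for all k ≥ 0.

Base cases: g_0 = -1 and 2^0 − 2·7^0 = -1; g_1 = -12 and 2^1 − 2·7^1 = -12.
Assume g_j = 2^j − 2·7^j for all 0 ≤ j ≤ m, where m ≥ 1.
Then g_{m+1} = 9g_m − 14g_{m−1} = 9·(2^m − 2·7^m) − 14·(2^{m−1} − 2·7^{m−1}) = (9·2 − 14)2^{m−1} − 2·(9·7 − 14)7^{m−1} = 4·2^{m−1} − 98·7^{m−1} = 2^{m+1} − 2·7^{m+1}.
So the formula holds for m+1, and by strong induction g_k = 2^k − 2·7^k for all k ≥ 0.

g_k = 2^k − 2·7^k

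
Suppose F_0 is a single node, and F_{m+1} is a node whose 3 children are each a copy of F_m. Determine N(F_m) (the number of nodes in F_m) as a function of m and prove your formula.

Claim: N(F_m) = (3^{m+1} − 1)/2.

Base case: N(F_0) = 1, and (3^{0+1} − 1)/2 = 1.
Assume N(F_r) = (3^{r+1} − 1)/2.
Then N(F_{r+1}) = 1 + 3N(F_r) = 1 + 3·(3^{r+1} − 1)/2 = 1 + (3^{r+2} − 3)/2 = (2 + 3^{r+2} − 3)/2 = (3^{r+2} − 1)/2.
This completes the inductive step, so N(F_m) = (3^{m+1} − 1)/2 for all m ≥ 0.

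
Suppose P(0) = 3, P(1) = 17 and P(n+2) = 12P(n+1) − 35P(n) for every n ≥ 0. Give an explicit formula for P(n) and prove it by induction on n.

Claim: P(n) = 7^n + 2·5^n.

Base cases: P(0) = 3 and 7^0 + 2·5^0 = 3; P(1) = 17 and 7^1 + 2·5^1 = 17.
Assume P(j) = 7^j + 2·5^j for all 0 ≤ j ≤ m, where m ≥ 1.
Then P(m+1) = 12P(m) − 35P(m−1) = 12·(7^m + 2·5^m) − 35·(7^{m−1} + 2·5^{m−1}) = (12·7 − 35)7^{m−1} + 2·(12·5 − 35)5^{m−1} = 49·7^{m−1} + 50·5^{m−1} = 7^{m+1} + 2·5^{m+1}.
This completes the inductive step, so P(n) = 7^n + 2·5^n for all n ≥ 0.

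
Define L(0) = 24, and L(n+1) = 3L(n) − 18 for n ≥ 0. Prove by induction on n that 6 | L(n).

Base case: L(0) = 24 = 6·4, so 6 | L(0).
Assume 6 | L(j), so L(j) = 6t for some integer t.
Then L(j+1) = 3L(j) − 18 = 3·(6t) − 18 = 6(3t − 3), so 6 | L(j+1).
So the property holds for j+1, and by induction 6 | L(n) for all n ≥ 0.

6 | L(n)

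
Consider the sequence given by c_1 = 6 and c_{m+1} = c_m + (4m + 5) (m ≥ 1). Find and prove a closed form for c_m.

Claim: c_m = 2m^2 + 3m + 1.

Base case: c_1 = 6, and 2·1^2 + 3·1 + 1 = 6.
Assume c_k = 2k^2 + 3k + 1.
Then c_{k+1} = c_k + (4k + 5) = (2k^2 + 3k + 1) + (4k + 5) = 2k^2 + 7k + 6,
and 2·(k+1)^2 + 3·(k+1) + 1 = 2k^2 + 7k + 6.
By induction, c_m = 2m^2 + 3m + 1 for all m ≥ 1.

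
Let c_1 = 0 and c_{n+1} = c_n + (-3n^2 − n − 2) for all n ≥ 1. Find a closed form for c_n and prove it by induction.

Claim: c_n = -n^3 + n^2 − 2n + 2.

Base case: c_1 = 0, and -1^3 + 1^2 − 2·1 + 2 = 0.
Assume c_k = -k^3 + k^2 − 2k + 2.
Then c_{k+1} = c_k + (-3k^2 − k − 2) = (-k^3 + k^2 − 2k + 2) + (-3k^2 − k − 2) = -k^3 − 2k^2 − 3k,
and -(k+1)^3 + (k+1)^2 − 2·(k+1) + 2 = -k^3 − 2k^2 − 3k.
By induction, c_n = -n^3 + n^2 − 2n + 2 for all n ≥ 1.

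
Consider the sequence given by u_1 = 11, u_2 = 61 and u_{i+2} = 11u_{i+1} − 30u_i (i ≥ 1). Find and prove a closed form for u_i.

Claim: u_i = 5^i + 6^i.

Base cases: u_1 = 11 and 5^1 + 6^1 = 11; u_2 = 61 and 5^2 + 6^2 = 61.
Assume u_j = 5^j + 6^j for all 1 ≤ j ≤ m, where m ≥ 2.
Then u_{m+1} = 11u_m − 30u_{m−1} = 11·(5^m + 6^m) − 30·(5^{m−1} + 6^{m−1}) = (11·5 − 30)5^{m−1} + (11·6 − 30)6^{m−1} = 25·5^{m−1} + 36·6^{m−1} = 5^{m+1} + 6^{m+1}.
This completes the inductive step, so u_i = 5^i + 6^i for all i ≥ 1.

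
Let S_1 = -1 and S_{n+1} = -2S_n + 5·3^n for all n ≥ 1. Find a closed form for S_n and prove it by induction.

Claim: S_n = 2·(-2)^n + 3^n.

Base case: S_1 = -1, and 2·(-2)^1 + 3^1 = -4 + 3 = -1.
Assume S_r = 2·(-2)^r + 3^r for some r ≥ 1.
Then S_{r+1} = -2S_r + 5·3^r = -2·(2·(-2)^r + 3^r) + 5·3^r = 2·(-2)^{r+1} − 2·3^r + 5·3^r = 2·(-2)^{r+1} + 3·3^r = 2·(-2)^{r+1} + 3^{r+1}.
By induction, S_n = 2·(-2)^n + 3^n for all n ≥ 1.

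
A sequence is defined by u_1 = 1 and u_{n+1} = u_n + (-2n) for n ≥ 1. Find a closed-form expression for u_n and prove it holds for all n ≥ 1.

Claim: u_n = -n^2 + n + 1.

Base case: u_1 = 1, and -1^2 + 1 + 1 = 1.
Assume u_k = -k^2 + k + 1.
Then u_{k+1} = u_k + (-2k) = (-k^2 + k + 1) + (-2k) = -k^2 − k + 1,
and -(k+1)^2 + (k+1) + 1 = -k^2 − k + 1.
This completes the inductive step, so u_n = -n^2 + n + 1 for all n ≥ 1.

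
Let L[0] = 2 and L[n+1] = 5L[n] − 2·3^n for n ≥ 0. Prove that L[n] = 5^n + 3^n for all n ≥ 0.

Base case: L[0] = 2, and 5^0 + 3^0 = 1 + 1 = 2.
Assume L[k] = 5^k + 3^k for some k ≥ 0.
Then L[k+1] = 5L[k] − 2·3^k = 5·(5^k + 3^k) − 2·3^k = 5^{k+1} + 5·3^k − 2·3^k = 5^{k+1} + 3·3^k = 5^{k+1} + 3^{k+1}.
By induction, L[n] = 5^n + 3^n for all n ≥ 0.

L[n] = 5^n + 3^n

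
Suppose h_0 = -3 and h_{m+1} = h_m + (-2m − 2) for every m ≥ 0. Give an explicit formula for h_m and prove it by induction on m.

Claim: h_m = -m^2 − m − 3.

Base case: h_0 = -3, and -0^2 − 0 − 3 = -3.
Assume h_r = -r^2 − r − 3.
Then h_{r+1} = h_r + (-2r − 2) = (-r^2 − r − 3) + (-2r − 2) = -r^2 − 3r − 5,
and -(r+1)^2 − (r+1) − 3 = -r^2 − 3r − 5.
Hence h_m = -m^2 − m − 3 for every m ≥ 0, by induction.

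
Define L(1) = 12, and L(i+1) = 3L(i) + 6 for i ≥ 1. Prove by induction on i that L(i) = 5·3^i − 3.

Base case: L(1) = 12, and 5·3^1 − 3 = 15 − 3 = 12.
Assume L(k) = 5·3^k − 3 for some k ≥ 1.
Then L(k+1) = 3L(k) + 6 = 3·(5·3^k − 3) + 6 = 15·3^k − 9 + 6 = 5·3^{k+1} − 3.
This completes the inductive step, so L(i) = 5·3^i − 3 for all i ≥ 1.

L(i) = 5·3^i − 3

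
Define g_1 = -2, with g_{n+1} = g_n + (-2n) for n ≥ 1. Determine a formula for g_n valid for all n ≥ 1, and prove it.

Claim: g_n = -n^2 + n − 2.

Base case: g_1 = -2, and -1^2 + 1 − 2 = -2.
Assume g_j = -j^2 + j − 2.
Then g_{j+1} = g_j + (-2j) = (-j^2 + j − 2) + (-2j) = -j^2 − j − 2,
and -(j+1)^2 + (j+1) − 2 = -j^2 − j − 2.
Hence g_n = -n^2 + n − 2 for every n ≥ 1, by induction.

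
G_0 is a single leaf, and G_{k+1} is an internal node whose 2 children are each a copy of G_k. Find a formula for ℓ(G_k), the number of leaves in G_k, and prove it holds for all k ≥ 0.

Claim: ℓ(G_k) = 2^k.

Base case: ℓ(G_0) = 1, and 2^0 = 1.
Assume ℓ(G_r) = 2^r.
Then ℓ(G_{r+1}) = 2·ℓ(G_r) = 2·2^r = 2^{r+1}.
So the formula holds for r+1, and by induction ℓ(G_k) = 2^k for all k ≥ 0.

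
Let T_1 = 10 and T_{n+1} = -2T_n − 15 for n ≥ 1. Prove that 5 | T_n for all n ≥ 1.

Base case: T_1 = 10 = 5·2, so 5 | T_1.
Assume 5 | T_j, so T_j = 5t for some integer t.
Then T_{j+1} = -2T_j − 15 = -2·(5t) − 15 = 5(-2t − 3), so 5 | T_{j+1}.
This completes the inductive step, so 5 | T_n for all n ≥ 1.

5 | T_n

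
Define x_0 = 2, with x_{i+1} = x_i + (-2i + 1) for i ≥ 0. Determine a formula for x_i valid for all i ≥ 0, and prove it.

Claim: x_i = -i^2 + 2i + 2.

Base case: x_0 = 2, and -0^2 + 2·0 + 2 = 2.
Assume x_k = -k^2 + 2k + 2.
Then x_{k+1} = x_k + (-2k + 1) = (-k^2 + 2k + 2) + (-2k + 1) = -k^2 + 3,
and -(k+1)^2 + 2·(k+1) + 2 = -k^2 + 3.
This completes the inductive step, so x_i = -i^2 + 2i + 2 for all i ≥ 0.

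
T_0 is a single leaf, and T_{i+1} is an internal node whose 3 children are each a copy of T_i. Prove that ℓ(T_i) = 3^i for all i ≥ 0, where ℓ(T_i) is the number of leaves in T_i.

Base case: ℓ(T_0) = 1, and 3^0 = 1.
Assume ℓ(T_r) = 3^r.
Then ℓ(T_{r+1}) = 3·ℓ(T_r) = 3·3^r = 3^{r+1}.
Hence ℓ(T_i) = 3^i for every i ≥ 0, by induction.

ℓ(T_i) = 3^i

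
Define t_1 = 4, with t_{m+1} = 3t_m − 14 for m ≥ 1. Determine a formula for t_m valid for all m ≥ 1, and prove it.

Claim: t_m = -3^m + 7.

Base case: t_1 = 4, and -3^1 + 7 = -3 + 7 = 4.
Assume t_k = -3^k + 7 for some k ≥ 1.
Then t_{k+1} = 3t_k − 14 = 3·(-3^k + 7) − 14 = -3^{k+1} + 21 − 14 = -3^{k+1} + 7.
So the formula holds for k+1, and by induction t_m = -3^m + 7 for all m ≥ 1.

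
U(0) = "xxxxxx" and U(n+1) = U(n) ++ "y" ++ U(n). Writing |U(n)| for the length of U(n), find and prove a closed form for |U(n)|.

Claim: |U(n)| = 7·2^n − 1.

Base case: |U(0)| = 6, and 7·2^0 − 1 = 6.
Assume |U(m)| = 7·2^m − 1.
Then |U(m+1)| = |U(m)| + 1 + |U(m)| = 2|U(m)| + 1 = 2(7·2^m − 1) + 1 = 7·2^{m+1} − 2 + 1 = 7·2^{m+1} − 1.
So the formula holds for m+1, and by induction |U(n)| = 7·2^n − 1 for all n ≥ 0.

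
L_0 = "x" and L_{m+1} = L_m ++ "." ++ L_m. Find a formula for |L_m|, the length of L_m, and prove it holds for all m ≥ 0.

Claim: |L_m| = 2^{m+1} − 1.

Base case: |L_0| = 1, and 2^{0+1} − 1 = 1.
Assume |L_r| = 2^{r+1} − 1.
Then |L_{r+1}| = |L_r| + 1 + |L_r| = 2|L_r| + 1 = 2(2^{r+1} − 1) + 1 = 2^{r+2} − 2 + 1 = 2^{r+2} − 1.
So the formula holds for r+1, and by induction |L_m| = 2^{m+1} − 1 for all m ≥ 0.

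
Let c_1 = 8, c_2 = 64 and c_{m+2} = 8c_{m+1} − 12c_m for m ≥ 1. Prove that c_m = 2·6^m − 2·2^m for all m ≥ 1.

Base cases: c_1 = 8 and 2·6^1 − 2·2^1 = 8; c_2 = 64 and 2·6^2 − 2·2^2 = 64.
Assume c_i = 2·6^i − 2·2^i for all 1 ≤ i ≤ j, where j ≥ 2.
Then c_{j+1} = 8c_j − 12c_{j−1} = 8·(2·6^j − 2·2^j) − 12·(2·6^{j−1} − 2·2^{j−1}) = 2·(8·6 − 12)6^{j−1} − 2·(8·2 − 12)2^{j−1} = 72·6^{j−1} − 8·2^{j−1} = 2·6^{j+1} − 2·2^{j+1}.
By strong induction, c_m = 2·6^m − 2·2^m for all m ≥ 1.

c_m = 2·6^m − 2·2^m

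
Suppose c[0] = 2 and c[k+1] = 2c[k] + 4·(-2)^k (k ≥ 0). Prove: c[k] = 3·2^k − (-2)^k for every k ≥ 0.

Base case: c[0] = 2, and 3·2^0 − (-2)^0 = 3 − 1 = 2.
Assume c[j] = 3·2^j − (-2)^j for some j ≥ 0.
Then c[j+1] = 2c[j] + 4·(-2)^j = 2·(3·2^j − (-2)^j) + 4·(-2)^j = 3·2^{j+1} − 2·(-2)^j + 4·(-2)^j = 3·2^{j+1} + 2·(-2)^j = 3·2^{j+1} − (-2)^{j+1}.
By induction, c[k] = 3·2^k − (-2)^k for all k ≥ 0.

c[k] = 3·2^k − (-2)^k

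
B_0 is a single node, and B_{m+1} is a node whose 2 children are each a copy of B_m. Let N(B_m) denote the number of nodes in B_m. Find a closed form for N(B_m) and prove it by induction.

Claim: N(B_m) = 2^{m+1} − 1.

Base case: N(B_0) = 1, and 2^{0+1} − 1 = 1.
Assume N(B_j) = 2^{j+1} − 1.
Then N(B_{j+1}) = 1 + 2N(B_j) = 1 + 2(2^{j+1} − 1) = 2^{j+2} − 2 + 1 = 2^{j+2} − 1.
Hence N(B_m) = 2^{m+1} − 1 for every m ≥ 0, by induction.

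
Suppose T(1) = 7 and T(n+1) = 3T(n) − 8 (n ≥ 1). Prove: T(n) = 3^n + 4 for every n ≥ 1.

Base case: T(1) = 7, and 3^1 + 4 = 3 + 4 = 7.
Assume T(k) = 3^k + 4 for some k ≥ 1.
Then T(k+1) = 3T(k) − 8 = 3·(3^k + 4) − 8 = 3^{k+1} + 12 − 8 = 3^{k+1} + 4.
This completes the inductive step, so T(n) = 3^n + 4 for all n ≥ 1.

T(n) = 3^n + 4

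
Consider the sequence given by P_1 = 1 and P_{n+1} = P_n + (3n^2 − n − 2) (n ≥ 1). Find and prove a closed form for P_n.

Claim: P_n = n^3 − 2n^2 − n + 3.

Base case: P_1 = 1, and 1^3 − 2·1^2 − 1 + 3 = 1.
Assume P_r = r^3 − 2r^2 − r + 3.
Then P_{r+1} = P_r + (3r^2 − r − 2) = (r^3 − 2r^2 − r + 3) + (3r^2 − r − 2) = r^3 + r^2 − 2r + 1,
and (r+1)^3 − 2·(r+1)^2 − (r+1) + 3 = r^3 + r^2 − 2r + 1.
By induction, P_n = n^3 − 2n^2 − n + 3 for all n ≥ 1.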